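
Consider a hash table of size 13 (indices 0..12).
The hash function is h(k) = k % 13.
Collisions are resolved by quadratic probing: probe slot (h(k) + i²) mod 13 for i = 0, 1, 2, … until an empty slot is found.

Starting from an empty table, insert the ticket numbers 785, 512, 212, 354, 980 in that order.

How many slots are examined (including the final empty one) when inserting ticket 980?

3

785 hashes to 5; slot 5 is free -> place at 5.
512 hashes to 5; 5 taken -> place at 6.
212 hashes to 4; slot 4 is free -> place at 4.
354 hashes to 3; slot 3 is free -> place at 3.
980 hashes to 5; 5,6 taken -> place at 9.
Table: [_, _, _, 354, 212, 785, 512, _, _, 980, _, _, _]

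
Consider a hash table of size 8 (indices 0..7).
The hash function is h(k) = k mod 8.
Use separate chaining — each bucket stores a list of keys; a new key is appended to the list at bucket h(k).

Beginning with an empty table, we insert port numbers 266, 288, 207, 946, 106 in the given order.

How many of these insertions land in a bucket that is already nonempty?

2

Insert 266: h=2, bucket 2 empty → new chain.
Insert 288: h=0, bucket 0 empty → new chain.
Insert 207: h=7, bucket 7 empty → new chain.
Insert 946: h=2, bucket 2 nonempty → append to chain.
Insert 106: h=2, bucket 2 nonempty → append to chain.
Final buckets:
0: 288
1: _
2: 266 -> 946 -> 106
3: _
4: _
5: _
6: _
7: 207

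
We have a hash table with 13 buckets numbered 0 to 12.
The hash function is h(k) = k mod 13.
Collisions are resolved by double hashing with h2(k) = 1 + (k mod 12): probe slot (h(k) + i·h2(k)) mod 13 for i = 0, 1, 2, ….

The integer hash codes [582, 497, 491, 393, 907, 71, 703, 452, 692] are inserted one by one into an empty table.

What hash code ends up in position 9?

582 hashes to 10; slot 10 is free => place at 10.
497 hashes to 3; slot 3 is free => place at 3.
491 hashes to 10, h2=12; 10 taken => place at 9.
393 hashes to 3, h2=10; 3 taken => place at 0.
907 hashes to 10, h2=8; 10 taken => place at 5.
71 hashes to 6; slot 6 is free => place at 6.
703 hashes to 1; slot 1 is free => place at 1.
452 hashes to 10, h2=9; 10,6 taken => place at 2.
692 hashes to 3, h2=9; 3 taken => place at 12.
Table: [393, 703, 452, 497, _, 907, 71, _, _, 491, 582, _, 692]

491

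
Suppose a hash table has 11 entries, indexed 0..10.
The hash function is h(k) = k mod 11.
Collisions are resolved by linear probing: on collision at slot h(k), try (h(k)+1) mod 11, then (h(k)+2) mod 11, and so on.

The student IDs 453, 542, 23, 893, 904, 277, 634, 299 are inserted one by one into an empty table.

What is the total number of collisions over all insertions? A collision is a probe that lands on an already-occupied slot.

453 hashes to 2; slot 2 is free → place at 2.
542 hashes to 3; slot 3 is free → place at 3.
23 hashes to 1; slot 1 is free → place at 1.
893 hashes to 2; 2,3 taken → place at 4.
904 hashes to 2; 2,3,4 taken → place at 5.
277 hashes to 2; 2,3,4,5 taken → place at 6.
634 hashes to 7; slot 7 is free → place at 7.
299 hashes to 2; 2,3,4,5,6,7 taken → place at 8.
Table: [., 23, 453, 542, 893, 904, 277, 634, 299, ., .]

15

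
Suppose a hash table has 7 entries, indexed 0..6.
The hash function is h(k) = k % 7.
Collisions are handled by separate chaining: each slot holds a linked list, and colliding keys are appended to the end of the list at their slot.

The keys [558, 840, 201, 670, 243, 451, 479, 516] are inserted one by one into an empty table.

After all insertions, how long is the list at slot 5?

5

Insert 558: h=5, bucket 5 empty → new chain.
Insert 840: h=0, bucket 0 empty → new chain.
Insert 201: h=5, bucket 5 nonempty → append to chain.
Insert 670: h=5, bucket 5 nonempty → append to chain.
Insert 243: h=5, bucket 5 nonempty → append to chain.
Insert 451: h=3, bucket 3 empty → new chain.
Insert 479: h=3, bucket 3 nonempty → append to chain.
Insert 516: h=5, bucket 5 nonempty → append to chain.
Final buckets:
0: 840
1: -
2: -
3: 451 -> 479
4: -
5: 558 -> 201 -> 670 -> 243 -> 516
6: -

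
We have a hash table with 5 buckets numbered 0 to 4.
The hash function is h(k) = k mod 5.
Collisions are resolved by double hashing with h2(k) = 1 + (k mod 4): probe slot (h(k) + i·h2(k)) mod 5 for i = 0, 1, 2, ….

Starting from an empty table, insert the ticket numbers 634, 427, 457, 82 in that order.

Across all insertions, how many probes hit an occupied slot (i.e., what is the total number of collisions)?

634: h=4 => slot 4
427: h=2 => slot 2
457: h=2, h2=2, probe 2,4,1 => slot 1
82: h=2, h2=3, probe 2,0 => slot 0
Table: [82, 457, 427, -, 634]

3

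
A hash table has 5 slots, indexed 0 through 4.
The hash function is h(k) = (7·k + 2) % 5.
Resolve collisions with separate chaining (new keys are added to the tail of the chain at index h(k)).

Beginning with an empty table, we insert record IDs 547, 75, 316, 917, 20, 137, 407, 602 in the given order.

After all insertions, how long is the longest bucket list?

5

547 -> bucket 1
75 -> bucket 2
316 -> bucket 4
917 -> bucket 1 (collision)
20 -> bucket 2 (collision)
137 -> bucket 1 (collision)
407 -> bucket 1 (collision)
602 -> bucket 1 (collision)
Final buckets:
0: .
1: 547 -> 917 -> 137 -> 407 -> 602
2: 75 -> 20
3: .
4: 316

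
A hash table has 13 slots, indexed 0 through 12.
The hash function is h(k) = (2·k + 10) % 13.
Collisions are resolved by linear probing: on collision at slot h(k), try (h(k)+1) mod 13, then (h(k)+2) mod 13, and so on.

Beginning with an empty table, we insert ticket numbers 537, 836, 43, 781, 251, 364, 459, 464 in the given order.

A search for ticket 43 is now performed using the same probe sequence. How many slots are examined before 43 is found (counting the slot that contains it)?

Insert 537: h=5, slot 5 empty → index 5.
Insert 836: h=5, slot 5 occupied → index 6.
Insert 43: h=5, slots 5,6 occupied → index 7.
Insert 781: h=12, slot 12 empty → index 12.
Insert 251: h=5, slots 5,6,7 occupied → index 8.
Insert 364: h=10, slot 10 empty → index 10.
Insert 459: h=5, slots 5,6,7,8 occupied → index 9.
Insert 464: h=2, slot 2 empty → index 2.
Table: [-, -, 464, -, -, 537, 836, 43, 251, 459, 364, -, 781]
Lookup 43: h=5, probe 5,6,7 → found at 7.

3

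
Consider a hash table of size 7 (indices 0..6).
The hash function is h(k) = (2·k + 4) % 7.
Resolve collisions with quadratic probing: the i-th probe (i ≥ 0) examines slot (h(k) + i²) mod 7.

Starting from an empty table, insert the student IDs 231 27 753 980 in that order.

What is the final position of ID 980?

231 hashes to 4; slot 4 is free → place at 4.
27 hashes to 2; slot 2 is free → place at 2.
753 hashes to 5; slot 5 is free → place at 5.
980 hashes to 4; 4,5 taken → place at 1.
Table: [., 980, 27, ., 231, 753, .]

1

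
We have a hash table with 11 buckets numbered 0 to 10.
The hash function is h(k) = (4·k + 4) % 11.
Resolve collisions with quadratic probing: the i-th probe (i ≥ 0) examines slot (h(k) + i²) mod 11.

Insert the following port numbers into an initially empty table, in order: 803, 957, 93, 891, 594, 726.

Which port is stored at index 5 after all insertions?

957

803 hashes to 4; slot 4 is free => place at 4.
957 hashes to 4; 4 taken => place at 5.
93 hashes to 2; slot 2 is free => place at 2.
891 hashes to 4; 4,5 taken => place at 8.
594 hashes to 4; 4,5,8,2 taken => place at 9.
726 hashes to 4; 4,5,8,2,9 taken => place at 7.
Table: [∅, ∅, 93, ∅, 803, 957, ∅, 726, 891, 594, ∅]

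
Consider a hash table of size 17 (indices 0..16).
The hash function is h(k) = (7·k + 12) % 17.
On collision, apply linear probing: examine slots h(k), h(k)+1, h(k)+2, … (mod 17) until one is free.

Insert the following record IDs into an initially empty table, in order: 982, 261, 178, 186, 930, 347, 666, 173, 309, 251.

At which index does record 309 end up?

4

Insert 982: h=1, slot 1 empty -> index 1.
Insert 261: h=3, slot 3 empty -> index 3.
Insert 178: h=0, slot 0 empty -> index 0.
Insert 186: h=5, slot 5 empty -> index 5.
Insert 930: h=11, slot 11 empty -> index 11.
Insert 347: h=10, slot 10 empty -> index 10.
Insert 666: h=16, slot 16 empty -> index 16.
Insert 173: h=16, slots 16,0,1 occupied -> index 2.
Insert 309: h=16, slots 16,0,1,2,3 occupied -> index 4.
Insert 251: h=1, slots 1,2,3,4,5 occupied -> index 6.
Table: [178, 982, 173, 261, 309, 186, 251, ., ., ., 347, 930, ., ., ., ., 666]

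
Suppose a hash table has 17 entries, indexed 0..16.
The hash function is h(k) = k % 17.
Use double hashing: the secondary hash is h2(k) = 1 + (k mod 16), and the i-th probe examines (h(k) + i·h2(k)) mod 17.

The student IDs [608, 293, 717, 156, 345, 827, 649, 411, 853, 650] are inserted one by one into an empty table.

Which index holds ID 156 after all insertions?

608: h=13 -> slot 13
293: h=4 -> slot 4
717: h=3 -> slot 3
156: h=3, h2=13, probe 3,16 -> slot 16
345: h=5 -> slot 5
827: h=11 -> slot 11
649: h=3, h2=10, probe 3,13,6 -> slot 6
411: h=3, h2=12, probe 3,15 -> slot 15
853: h=3, h2=6, probe 3,9 -> slot 9
650: h=4, h2=11, probe 4,15,9,3,14 -> slot 14
Table: [., ., ., 717, 293, 345, 649, ., ., 853, ., 827, ., 608, 650, 411, 156]

16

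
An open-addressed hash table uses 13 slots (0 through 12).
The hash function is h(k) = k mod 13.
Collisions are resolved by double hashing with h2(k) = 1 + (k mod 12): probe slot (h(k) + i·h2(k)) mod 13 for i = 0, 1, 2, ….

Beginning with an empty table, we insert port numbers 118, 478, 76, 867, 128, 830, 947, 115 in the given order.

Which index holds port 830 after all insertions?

4

118: h=1 → slot 1
478: h=10 → slot 10
76: h=11 → slot 11
867: h=9 → slot 9
128: h=11, h2=9, probe 11,7 → slot 7
830: h=11, h2=3, probe 11,1,4 → slot 4
947: h=11, h2=12, probe 11,10,9,8 → slot 8
115: h=11, h2=8, probe 11,6 → slot 6
Table: [_, 118, _, _, 830, _, 115, 128, 947, 867, 478, 76, _]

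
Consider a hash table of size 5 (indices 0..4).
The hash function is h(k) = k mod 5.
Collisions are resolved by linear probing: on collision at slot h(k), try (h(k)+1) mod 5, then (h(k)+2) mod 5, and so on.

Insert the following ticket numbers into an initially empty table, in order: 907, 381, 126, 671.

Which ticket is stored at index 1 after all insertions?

381

907: h=2 -> slot 2
381: h=1 -> slot 1
126: h=1, probe 1,2,3 -> slot 3
671: h=1, probe 1,2,3,4 -> slot 4
Table: [_, 381, 907, 126, 671]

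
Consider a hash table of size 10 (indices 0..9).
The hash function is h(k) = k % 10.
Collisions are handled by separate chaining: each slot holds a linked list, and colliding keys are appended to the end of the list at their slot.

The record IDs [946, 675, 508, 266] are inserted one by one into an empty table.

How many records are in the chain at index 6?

2

Insert 946: h=6, bucket 6 empty -> new chain.
Insert 675: h=5, bucket 5 empty -> new chain.
Insert 508: h=8, bucket 8 empty -> new chain.
Insert 266: h=6, bucket 6 nonempty -> append to chain.
Final buckets:
0: _
1: _
2: _
3: _
4: _
5: 675
6: 946 -> 266
7: _
8: 508
9: _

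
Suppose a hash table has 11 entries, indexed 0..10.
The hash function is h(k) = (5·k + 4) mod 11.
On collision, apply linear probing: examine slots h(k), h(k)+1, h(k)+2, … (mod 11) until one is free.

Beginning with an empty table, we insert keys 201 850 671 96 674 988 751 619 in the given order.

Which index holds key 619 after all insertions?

201 hashes to 8; slot 8 is free -> place at 8.
850 hashes to 8; 8 taken -> place at 9.
671 hashes to 4; slot 4 is free -> place at 4.
96 hashes to 0; slot 0 is free -> place at 0.
674 hashes to 8; 8,9 taken -> place at 10.
988 hashes to 5; slot 5 is free -> place at 5.
751 hashes to 8; 8,9,10,0 taken -> place at 1.
619 hashes to 8; 8,9,10,0,1 taken -> place at 2.
Table: [96, 751, 619, _, 671, 988, _, _, 201, 850, 674]

2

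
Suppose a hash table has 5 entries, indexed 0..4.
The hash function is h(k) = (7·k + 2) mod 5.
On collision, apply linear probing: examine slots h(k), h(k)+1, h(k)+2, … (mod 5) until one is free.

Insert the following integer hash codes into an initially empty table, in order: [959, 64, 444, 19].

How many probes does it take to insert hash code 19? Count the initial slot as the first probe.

4

Insert 959: h=0, slot 0 empty -> index 0.
Insert 64: h=0, slot 0 occupied -> index 1.
Insert 444: h=0, slots 0,1 occupied -> index 2.
Insert 19: h=0, slots 0,1,2 occupied -> index 3.
Table: [959, 64, 444, 19, ∅]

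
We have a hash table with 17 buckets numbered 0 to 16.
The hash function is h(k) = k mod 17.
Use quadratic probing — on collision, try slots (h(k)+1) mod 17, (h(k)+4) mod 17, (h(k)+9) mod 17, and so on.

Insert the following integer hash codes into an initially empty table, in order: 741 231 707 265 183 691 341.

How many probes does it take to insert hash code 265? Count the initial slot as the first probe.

741: h=10 → slot 10
231: h=10, probe 10,11 → slot 11
707: h=10, probe 10,11,14 → slot 14
265: h=10, probe 10,11,14,2 → slot 2
183: h=13 → slot 13
691: h=11, probe 11,12 → slot 12
341: h=1 → slot 1
Table: [∅, 341, 265, ∅, ∅, ∅, ∅, ∅, ∅, ∅, 741, 231, 691, 183, 707, ∅, ∅]

4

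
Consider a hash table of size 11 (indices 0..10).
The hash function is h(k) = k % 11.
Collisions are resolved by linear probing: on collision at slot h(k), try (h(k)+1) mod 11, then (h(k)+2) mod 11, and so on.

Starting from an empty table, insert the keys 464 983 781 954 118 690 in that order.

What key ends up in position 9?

464: h=2 -> slot 2
983: h=4 -> slot 4
781: h=0 -> slot 0
954: h=8 -> slot 8
118: h=8, probe 8,9 -> slot 9
690: h=8, probe 8,9,10 -> slot 10
Table: [781, _, 464, _, 983, _, _, _, 954, 118, 690]

118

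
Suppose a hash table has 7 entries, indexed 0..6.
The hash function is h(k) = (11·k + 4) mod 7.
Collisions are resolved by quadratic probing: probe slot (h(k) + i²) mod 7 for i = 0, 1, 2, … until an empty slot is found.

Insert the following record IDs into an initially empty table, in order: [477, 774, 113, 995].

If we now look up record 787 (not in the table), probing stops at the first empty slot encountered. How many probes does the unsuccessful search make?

Insert 477: h=1, slot 1 empty -> index 1.
Insert 774: h=6, slot 6 empty -> index 6.
Insert 113: h=1, slot 1 occupied -> index 2.
Insert 995: h=1, slots 1,2 occupied -> index 5.
Table: [_, 477, 113, _, _, 995, 774]
Lookup 787: h=2, probe 2,3 → slot 3 empty, not found.

2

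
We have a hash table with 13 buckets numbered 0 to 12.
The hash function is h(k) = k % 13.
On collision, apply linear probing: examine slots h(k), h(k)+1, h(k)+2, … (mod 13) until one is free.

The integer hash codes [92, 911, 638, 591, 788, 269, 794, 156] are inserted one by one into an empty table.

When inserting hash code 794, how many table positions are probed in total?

92 hashes to 1; slot 1 is free → place at 1.
911 hashes to 1; 1 taken → place at 2.
638 hashes to 1; 1,2 taken → place at 3.
591 hashes to 6; slot 6 is free → place at 6.
788 hashes to 8; slot 8 is free → place at 8.
269 hashes to 9; slot 9 is free → place at 9.
794 hashes to 1; 1,2,3 taken → place at 4.
156 hashes to 0; slot 0 is free → place at 0.
Table: [156, 92, 911, 638, 794, —, 591, —, 788, 269, —, —, —]

4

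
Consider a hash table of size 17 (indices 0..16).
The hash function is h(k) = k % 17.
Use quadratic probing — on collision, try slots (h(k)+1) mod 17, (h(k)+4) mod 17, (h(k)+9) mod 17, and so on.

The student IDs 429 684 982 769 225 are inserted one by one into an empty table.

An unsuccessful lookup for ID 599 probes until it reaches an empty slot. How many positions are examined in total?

429 hashes to 4; slot 4 is free → place at 4.
684 hashes to 4; 4 taken → place at 5.
982 hashes to 13; slot 13 is free → place at 13.
769 hashes to 4; 4,5 taken → place at 8.
225 hashes to 4; 4,5,8,13 taken → place at 3.
Table: [., ., ., 225, 429, 684, ., ., 769, ., ., ., ., 982, ., ., .]
Lookup 599: h=4, probe 4,5,8,13,3,12 → slot 12 empty, not found.

6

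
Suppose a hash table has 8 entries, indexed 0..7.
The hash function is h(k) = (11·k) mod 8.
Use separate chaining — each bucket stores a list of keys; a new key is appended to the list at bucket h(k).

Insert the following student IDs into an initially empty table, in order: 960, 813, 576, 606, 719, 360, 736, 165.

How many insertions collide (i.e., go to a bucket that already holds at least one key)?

4

960 -> bucket 0
813 -> bucket 7
576 -> bucket 0 (collision)
606 -> bucket 2
719 -> bucket 5
360 -> bucket 0 (collision)
736 -> bucket 0 (collision)
165 -> bucket 7 (collision)
Final buckets:
0: 960 -> 576 -> 360 -> 736
1: .
2: 606
3: .
4: .
5: 719
6: .
7: 813 -> 165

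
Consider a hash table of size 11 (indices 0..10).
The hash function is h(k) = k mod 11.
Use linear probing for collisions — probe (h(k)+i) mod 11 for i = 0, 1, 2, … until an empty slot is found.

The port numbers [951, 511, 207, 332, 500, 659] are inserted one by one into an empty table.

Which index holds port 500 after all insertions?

7

951: h=5 -> slot 5
511: h=5, probe 5,6 -> slot 6
207: h=9 -> slot 9
332: h=2 -> slot 2
500: h=5, probe 5,6,7 -> slot 7
659: h=10 -> slot 10
Table: [∅, ∅, 332, ∅, ∅, 951, 511, 500, ∅, 207, 659]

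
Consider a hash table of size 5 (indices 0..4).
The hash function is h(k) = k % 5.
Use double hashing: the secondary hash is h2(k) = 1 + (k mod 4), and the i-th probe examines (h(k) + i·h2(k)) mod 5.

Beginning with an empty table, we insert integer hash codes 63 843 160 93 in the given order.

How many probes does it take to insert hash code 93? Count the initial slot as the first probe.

4

Insert 63: h=3, slot 3 empty -> index 3.
Insert 843: h=3, h2=4, slot 3 occupied -> index 2.
Insert 160: h=0, slot 0 empty -> index 0.
Insert 93: h=3, h2=2, slots 3,0,2 occupied -> index 4.
Table: [160, _, 843, 63, 93]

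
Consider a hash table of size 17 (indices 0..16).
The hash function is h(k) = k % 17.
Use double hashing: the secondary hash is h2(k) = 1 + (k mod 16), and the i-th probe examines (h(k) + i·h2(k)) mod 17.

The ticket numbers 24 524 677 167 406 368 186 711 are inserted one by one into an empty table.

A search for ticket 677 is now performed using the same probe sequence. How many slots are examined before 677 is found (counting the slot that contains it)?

24: h=7 -> slot 7
524: h=14 -> slot 14
677: h=14, h2=6, probe 14,3 -> slot 3
167: h=14, h2=8, probe 14,5 -> slot 5
406: h=15 -> slot 15
368: h=11 -> slot 11
186: h=16 -> slot 16
711: h=14, h2=8, probe 14,5,13 -> slot 13
Table: [_, _, _, 677, _, 167, _, 24, _, _, _, 368, _, 711, 524, 406, 186]
Lookup 677: h=14, h2=6, probe 14,3 → found at 3.

2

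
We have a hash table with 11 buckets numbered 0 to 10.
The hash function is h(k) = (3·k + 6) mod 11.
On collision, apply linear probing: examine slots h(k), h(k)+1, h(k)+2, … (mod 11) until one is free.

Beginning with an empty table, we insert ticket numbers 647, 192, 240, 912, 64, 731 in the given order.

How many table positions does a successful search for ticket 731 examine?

Insert 647: h=0, slot 0 empty => index 0.
Insert 192: h=10, slot 10 empty => index 10.
Insert 240: h=0, slot 0 occupied => index 1.
Insert 912: h=3, slot 3 empty => index 3.
Insert 64: h=0, slots 0,1 occupied => index 2.
Insert 731: h=10, slots 10,0,1,2,3 occupied => index 4.
Table: [647, 240, 64, 912, 731, —, —, —, —, —, 192]
Lookup 731: h=10, probe 10,0,1,2,3,4 → found at 4.

6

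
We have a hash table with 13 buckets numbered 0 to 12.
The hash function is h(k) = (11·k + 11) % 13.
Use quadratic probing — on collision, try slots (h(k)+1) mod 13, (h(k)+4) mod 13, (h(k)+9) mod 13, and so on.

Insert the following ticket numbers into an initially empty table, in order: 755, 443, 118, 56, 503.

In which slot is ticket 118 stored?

0

Insert 755: h=9, slot 9 empty => index 9.
Insert 443: h=9, slot 9 occupied => index 10.
Insert 118: h=9, slots 9,10 occupied => index 0.
Insert 56: h=3, slot 3 empty => index 3.
Insert 503: h=6, slot 6 empty => index 6.
Table: [118, ∅, ∅, 56, ∅, ∅, 503, ∅, ∅, 755, 443, ∅, ∅]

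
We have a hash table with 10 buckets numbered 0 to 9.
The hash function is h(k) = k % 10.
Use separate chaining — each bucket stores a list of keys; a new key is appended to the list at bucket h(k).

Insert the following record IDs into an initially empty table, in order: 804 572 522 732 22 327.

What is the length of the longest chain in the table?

804 -> bucket 4
572 -> bucket 2
522 -> bucket 2 (collision)
732 -> bucket 2 (collision)
22 -> bucket 2 (collision)
327 -> bucket 7
Final buckets:
0: ∅
1: ∅
2: 572 -> 522 -> 732 -> 22
3: ∅
4: 804
5: ∅
6: ∅
7: 327
8: ∅
9: ∅

4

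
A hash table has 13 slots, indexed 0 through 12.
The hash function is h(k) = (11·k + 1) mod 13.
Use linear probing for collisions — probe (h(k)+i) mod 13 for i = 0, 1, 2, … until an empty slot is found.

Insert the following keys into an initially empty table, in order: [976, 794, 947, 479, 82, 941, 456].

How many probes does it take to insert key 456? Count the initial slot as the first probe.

976 hashes to 12; slot 12 is free => place at 12.
794 hashes to 12; 12 taken => place at 0.
947 hashes to 5; slot 5 is free => place at 5.
479 hashes to 5; 5 taken => place at 6.
82 hashes to 6; 6 taken => place at 7.
941 hashes to 4; slot 4 is free => place at 4.
456 hashes to 12; 12,0 taken => place at 1.
Table: [794, 456, ∅, ∅, 941, 947, 479, 82, ∅, ∅, ∅, ∅, 976]

3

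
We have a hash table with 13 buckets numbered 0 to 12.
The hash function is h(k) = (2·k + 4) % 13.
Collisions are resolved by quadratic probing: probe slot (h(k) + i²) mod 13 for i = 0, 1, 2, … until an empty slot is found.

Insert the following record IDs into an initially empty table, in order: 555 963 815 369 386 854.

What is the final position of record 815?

10

555 hashes to 9; slot 9 is free => place at 9.
963 hashes to 6; slot 6 is free => place at 6.
815 hashes to 9; 9 taken => place at 10.
369 hashes to 1; slot 1 is free => place at 1.
386 hashes to 9; 9,10 taken => place at 0.
854 hashes to 9; 9,10,0 taken => place at 5.
Table: [386, 369, _, _, _, 854, 963, _, _, 555, 815, _, _]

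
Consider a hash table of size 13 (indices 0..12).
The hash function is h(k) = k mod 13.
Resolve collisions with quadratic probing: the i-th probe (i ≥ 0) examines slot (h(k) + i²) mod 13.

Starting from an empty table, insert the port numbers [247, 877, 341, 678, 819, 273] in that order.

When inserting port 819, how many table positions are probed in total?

Insert 247: h=0, slot 0 empty => index 0.
Insert 877: h=6, slot 6 empty => index 6.
Insert 341: h=3, slot 3 empty => index 3.
Insert 678: h=2, slot 2 empty => index 2.
Insert 819: h=0, slot 0 occupied => index 1.
Insert 273: h=0, slots 0,1 occupied => index 4.
Table: [247, 819, 678, 341, 273, _, 877, _, _, _, _, _, _]

2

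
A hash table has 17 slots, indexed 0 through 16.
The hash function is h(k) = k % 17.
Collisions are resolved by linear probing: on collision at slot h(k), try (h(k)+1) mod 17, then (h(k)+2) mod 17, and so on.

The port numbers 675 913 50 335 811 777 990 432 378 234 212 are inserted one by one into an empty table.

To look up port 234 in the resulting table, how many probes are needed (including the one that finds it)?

Insert 675: h=12, slot 12 empty -> index 12.
Insert 913: h=12, slot 12 occupied -> index 13.
Insert 50: h=16, slot 16 empty -> index 16.
Insert 335: h=12, slots 12,13 occupied -> index 14.
Insert 811: h=12, slots 12,13,14 occupied -> index 15.
Insert 777: h=12, slots 12,13,14,15,16 occupied -> index 0.
Insert 990: h=4, slot 4 empty -> index 4.
Insert 432: h=7, slot 7 empty -> index 7.
Insert 378: h=4, slot 4 occupied -> index 5.
Insert 234: h=13, slots 13,14,15,16,0 occupied -> index 1.
Insert 212: h=8, slot 8 empty -> index 8.
Table: [777, 234, ∅, ∅, 990, 378, ∅, 432, 212, ∅, ∅, ∅, 675, 913, 335, 811, 50]
Lookup 234: h=13, probe 13,14,15,16,0,1 → found at 1.

6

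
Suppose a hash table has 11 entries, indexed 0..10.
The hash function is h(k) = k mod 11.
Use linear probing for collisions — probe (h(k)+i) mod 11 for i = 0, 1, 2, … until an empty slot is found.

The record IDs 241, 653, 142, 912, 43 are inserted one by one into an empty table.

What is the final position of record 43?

Insert 241: h=10, slot 10 empty => index 10.
Insert 653: h=4, slot 4 empty => index 4.
Insert 142: h=10, slot 10 occupied => index 0.
Insert 912: h=10, slots 10,0 occupied => index 1.
Insert 43: h=10, slots 10,0,1 occupied => index 2.
Table: [142, 912, 43, ∅, 653, ∅, ∅, ∅, ∅, ∅, 241]

2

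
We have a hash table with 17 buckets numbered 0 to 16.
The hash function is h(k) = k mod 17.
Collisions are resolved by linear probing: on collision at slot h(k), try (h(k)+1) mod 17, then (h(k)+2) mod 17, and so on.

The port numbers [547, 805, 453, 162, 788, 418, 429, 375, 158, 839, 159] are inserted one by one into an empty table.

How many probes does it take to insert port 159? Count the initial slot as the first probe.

7

547: h=3 -> slot 3
805: h=6 -> slot 6
453: h=11 -> slot 11
162: h=9 -> slot 9
788: h=6, probe 6,7 -> slot 7
418: h=10 -> slot 10
429: h=4 -> slot 4
375: h=1 -> slot 1
158: h=5 -> slot 5
839: h=6, probe 6,7,8 -> slot 8
159: h=6, probe 6,7,8,9,10,11,12 -> slot 12
Table: [., 375, ., 547, 429, 158, 805, 788, 839, 162, 418, 453, 159, ., ., ., .]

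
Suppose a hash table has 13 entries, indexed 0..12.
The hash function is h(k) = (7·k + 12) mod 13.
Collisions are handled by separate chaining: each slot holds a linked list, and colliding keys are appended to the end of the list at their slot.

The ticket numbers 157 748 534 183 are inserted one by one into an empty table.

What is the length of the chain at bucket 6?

157 -> bucket 6
748 -> bucket 9
534 -> bucket 6 (collision)
183 -> bucket 6 (collision)
Final buckets:
0: —
1: —
2: —
3: —
4: —
5: —
6: 157 -> 534 -> 183
7: —
8: —
9: 748
10: —
11: —
12: —

3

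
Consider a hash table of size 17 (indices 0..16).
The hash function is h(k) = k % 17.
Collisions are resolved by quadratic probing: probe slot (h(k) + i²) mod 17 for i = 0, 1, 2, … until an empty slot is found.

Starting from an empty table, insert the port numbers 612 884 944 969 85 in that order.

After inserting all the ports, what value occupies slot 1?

884

Insert 612: h=0, slot 0 empty → index 0.
Insert 884: h=0, slot 0 occupied → index 1.
Insert 944: h=9, slot 9 empty → index 9.
Insert 969: h=0, slots 0,1 occupied → index 4.
Insert 85: h=0, slots 0,1,4,9 occupied → index 16.
Table: [612, 884, —, —, 969, —, —, —, —, 944, —, —, —, —, —, —, 85]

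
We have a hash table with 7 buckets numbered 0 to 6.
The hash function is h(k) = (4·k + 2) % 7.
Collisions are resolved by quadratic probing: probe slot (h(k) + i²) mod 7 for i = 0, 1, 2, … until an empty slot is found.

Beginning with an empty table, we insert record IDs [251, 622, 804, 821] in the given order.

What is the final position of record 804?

251 hashes to 5; slot 5 is free -> place at 5.
622 hashes to 5; 5 taken -> place at 6.
804 hashes to 5; 5,6 taken -> place at 2.
821 hashes to 3; slot 3 is free -> place at 3.
Table: [_, _, 804, 821, _, 251, 622]

2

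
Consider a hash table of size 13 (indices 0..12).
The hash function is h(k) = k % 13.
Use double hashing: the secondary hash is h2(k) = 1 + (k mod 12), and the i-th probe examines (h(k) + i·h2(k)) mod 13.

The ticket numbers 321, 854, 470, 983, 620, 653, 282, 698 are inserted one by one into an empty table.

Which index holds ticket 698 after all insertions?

321 hashes to 9; slot 9 is free => place at 9.
854 hashes to 9, h2=3; 9 taken => place at 12.
470 hashes to 2; slot 2 is free => place at 2.
983 hashes to 8; slot 8 is free => place at 8.
620 hashes to 9, h2=9; 9 taken => place at 5.
653 hashes to 3; slot 3 is free => place at 3.
282 hashes to 9, h2=7; 9,3 taken => place at 10.
698 hashes to 9, h2=3; 9,12,2,5,8 taken => place at 11.
Table: [—, —, 470, 653, —, 620, —, —, 983, 321, 282, 698, 854]

11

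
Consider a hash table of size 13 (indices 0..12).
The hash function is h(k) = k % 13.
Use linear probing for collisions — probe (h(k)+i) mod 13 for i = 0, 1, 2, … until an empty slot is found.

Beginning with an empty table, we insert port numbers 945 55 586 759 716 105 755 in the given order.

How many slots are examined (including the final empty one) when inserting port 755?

6

Insert 945: h=9, slot 9 empty → index 9.
Insert 55: h=3, slot 3 empty → index 3.
Insert 586: h=1, slot 1 empty → index 1.
Insert 759: h=5, slot 5 empty → index 5.
Insert 716: h=1, slot 1 occupied → index 2.
Insert 105: h=1, slots 1,2,3 occupied → index 4.
Insert 755: h=1, slots 1,2,3,4,5 occupied → index 6.
Table: [∅, 586, 716, 55, 105, 759, 755, ∅, ∅, 945, ∅, ∅, ∅]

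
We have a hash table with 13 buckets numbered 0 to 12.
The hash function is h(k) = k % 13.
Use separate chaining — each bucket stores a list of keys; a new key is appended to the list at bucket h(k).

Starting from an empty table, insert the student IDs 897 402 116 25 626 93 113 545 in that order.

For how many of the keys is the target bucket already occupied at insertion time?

4

897 -> bucket 0
402 -> bucket 12
116 -> bucket 12 (collision)
25 -> bucket 12 (collision)
626 -> bucket 2
93 -> bucket 2 (collision)
113 -> bucket 9
545 -> bucket 12 (collision)
Final buckets:
0: 897
1: —
2: 626 -> 93
3: —
4: —
5: —
6: —
7: —
8: —
9: 113
10: —
11: —
12: 402 -> 116 -> 25 -> 545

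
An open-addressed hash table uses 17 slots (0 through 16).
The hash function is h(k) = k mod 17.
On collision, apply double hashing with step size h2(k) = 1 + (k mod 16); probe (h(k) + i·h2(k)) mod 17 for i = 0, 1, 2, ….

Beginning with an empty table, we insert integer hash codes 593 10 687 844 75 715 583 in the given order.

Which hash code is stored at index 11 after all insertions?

844

Insert 593: h=15, slot 15 empty → index 15.
Insert 10: h=10, slot 10 empty → index 10.
Insert 687: h=7, slot 7 empty → index 7.
Insert 844: h=11, slot 11 empty → index 11.
Insert 75: h=7, h2=12, slot 7 occupied → index 2.
Insert 715: h=1, slot 1 empty → index 1.
Insert 583: h=5, slot 5 empty → index 5.
Table: [_, 715, 75, _, _, 583, _, 687, _, _, 10, 844, _, _, _, 593, _]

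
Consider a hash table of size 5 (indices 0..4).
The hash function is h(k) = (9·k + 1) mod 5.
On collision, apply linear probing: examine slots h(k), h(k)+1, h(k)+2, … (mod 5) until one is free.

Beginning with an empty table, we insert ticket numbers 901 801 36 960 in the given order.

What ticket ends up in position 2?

901 hashes to 0; slot 0 is free => place at 0.
801 hashes to 0; 0 taken => place at 1.
36 hashes to 0; 0,1 taken => place at 2.
960 hashes to 1; 1,2 taken => place at 3.
Table: [901, 801, 36, 960, -]

36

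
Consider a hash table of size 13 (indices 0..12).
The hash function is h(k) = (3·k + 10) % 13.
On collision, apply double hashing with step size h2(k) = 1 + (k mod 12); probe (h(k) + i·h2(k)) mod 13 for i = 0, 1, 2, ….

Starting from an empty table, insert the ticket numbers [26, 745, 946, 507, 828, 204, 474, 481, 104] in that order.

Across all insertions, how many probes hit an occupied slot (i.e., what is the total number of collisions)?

26: h=10 => slot 10
745: h=9 => slot 9
946: h=1 => slot 1
507: h=10, h2=4, probe 10,1,5 => slot 5
828: h=11 => slot 11
204: h=11, h2=1, probe 11,12 => slot 12
474: h=2 => slot 2
481: h=10, h2=2, probe 10,12,1,3 => slot 3
104: h=10, h2=9, probe 10,6 => slot 6
Table: [_, 946, 474, 481, _, 507, 104, _, _, 745, 26, 828, 204]

7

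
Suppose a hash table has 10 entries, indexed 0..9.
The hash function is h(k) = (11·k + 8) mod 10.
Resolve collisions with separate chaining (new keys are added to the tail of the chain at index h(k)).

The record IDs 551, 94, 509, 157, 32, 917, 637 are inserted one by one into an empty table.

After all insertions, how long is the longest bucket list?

3

Insert 551: h=9, bucket 9 empty → new chain.
Insert 94: h=2, bucket 2 empty → new chain.
Insert 509: h=7, bucket 7 empty → new chain.
Insert 157: h=5, bucket 5 empty → new chain.
Insert 32: h=0, bucket 0 empty → new chain.
Insert 917: h=5, bucket 5 nonempty → append to chain.
Insert 637: h=5, bucket 5 nonempty → append to chain.
Final buckets:
0: 32
1: _
2: 94
3: _
4: _
5: 157 -> 917 -> 637
6: _
7: 509
8: _
9: 551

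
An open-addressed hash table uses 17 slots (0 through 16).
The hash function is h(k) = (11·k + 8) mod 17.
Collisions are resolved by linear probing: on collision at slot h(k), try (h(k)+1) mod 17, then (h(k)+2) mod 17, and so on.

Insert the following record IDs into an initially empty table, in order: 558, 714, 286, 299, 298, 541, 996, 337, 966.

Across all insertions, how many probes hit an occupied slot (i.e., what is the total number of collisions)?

558 hashes to 9; slot 9 is free → place at 9.
714 hashes to 8; slot 8 is free → place at 8.
286 hashes to 9; 9 taken → place at 10.
299 hashes to 16; slot 16 is free → place at 16.
298 hashes to 5; slot 5 is free → place at 5.
541 hashes to 9; 9,10 taken → place at 11.
996 hashes to 16; 16 taken → place at 0.
337 hashes to 9; 9,10,11 taken → place at 12.
966 hashes to 9; 9,10,11,12 taken → place at 13.
Table: [996, _, _, _, _, 298, _, _, 714, 558, 286, 541, 337, 966, _, _, 299]

11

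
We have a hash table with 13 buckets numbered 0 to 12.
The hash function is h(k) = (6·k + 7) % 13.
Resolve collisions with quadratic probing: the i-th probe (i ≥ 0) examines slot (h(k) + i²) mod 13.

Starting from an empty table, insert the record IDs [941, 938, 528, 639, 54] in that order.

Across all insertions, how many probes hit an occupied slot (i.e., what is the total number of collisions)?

3

941: h=11 => slot 11
938: h=6 => slot 6
528: h=3 => slot 3
639: h=6, probe 6,7 => slot 7
54: h=6, probe 6,7,10 => slot 10
Table: [—, —, —, 528, —, —, 938, 639, —, —, 54, 941, —]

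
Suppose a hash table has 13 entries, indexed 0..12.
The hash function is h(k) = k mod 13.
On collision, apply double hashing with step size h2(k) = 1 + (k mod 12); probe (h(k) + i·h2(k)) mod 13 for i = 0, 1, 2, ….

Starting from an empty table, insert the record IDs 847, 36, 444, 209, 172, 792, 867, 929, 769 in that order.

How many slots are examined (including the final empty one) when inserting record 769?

2

847 hashes to 2; slot 2 is free -> place at 2.
36 hashes to 10; slot 10 is free -> place at 10.
444 hashes to 2, h2=1; 2 taken -> place at 3.
209 hashes to 1; slot 1 is free -> place at 1.
172 hashes to 3, h2=5; 3 taken -> place at 8.
792 hashes to 12; slot 12 is free -> place at 12.
867 hashes to 9; slot 9 is free -> place at 9.
929 hashes to 6; slot 6 is free -> place at 6.
769 hashes to 2, h2=2; 2 taken -> place at 4.
Table: [_, 209, 847, 444, 769, _, 929, _, 172, 867, 36, _, 792]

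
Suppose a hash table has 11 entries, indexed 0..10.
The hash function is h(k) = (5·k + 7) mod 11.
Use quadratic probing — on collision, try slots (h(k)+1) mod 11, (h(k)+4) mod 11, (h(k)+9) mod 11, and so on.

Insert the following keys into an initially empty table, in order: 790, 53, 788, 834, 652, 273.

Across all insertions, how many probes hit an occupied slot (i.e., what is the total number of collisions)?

7

Insert 790: h=8, slot 8 empty -> index 8.
Insert 53: h=8, slot 8 occupied -> index 9.
Insert 788: h=9, slot 9 occupied -> index 10.
Insert 834: h=8, slots 8,9 occupied -> index 1.
Insert 652: h=0, slot 0 empty -> index 0.
Insert 273: h=8, slots 8,9,1 occupied -> index 6.
Table: [652, 834, -, -, -, -, 273, -, 790, 53, 788]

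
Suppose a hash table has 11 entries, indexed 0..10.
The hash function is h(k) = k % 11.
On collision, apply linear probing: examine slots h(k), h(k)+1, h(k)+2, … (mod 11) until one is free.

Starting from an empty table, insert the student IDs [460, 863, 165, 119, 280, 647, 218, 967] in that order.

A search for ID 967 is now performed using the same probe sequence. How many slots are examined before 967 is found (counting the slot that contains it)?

5

Insert 460: h=9, slot 9 empty => index 9.
Insert 863: h=5, slot 5 empty => index 5.
Insert 165: h=0, slot 0 empty => index 0.
Insert 119: h=9, slot 9 occupied => index 10.
Insert 280: h=5, slot 5 occupied => index 6.
Insert 647: h=9, slots 9,10,0 occupied => index 1.
Insert 218: h=9, slots 9,10,0,1 occupied => index 2.
Insert 967: h=10, slots 10,0,1,2 occupied => index 3.
Table: [165, 647, 218, 967, -, 863, 280, -, -, 460, 119]
Lookup 967: h=10, probe 10,0,1,2,3 → found at 3.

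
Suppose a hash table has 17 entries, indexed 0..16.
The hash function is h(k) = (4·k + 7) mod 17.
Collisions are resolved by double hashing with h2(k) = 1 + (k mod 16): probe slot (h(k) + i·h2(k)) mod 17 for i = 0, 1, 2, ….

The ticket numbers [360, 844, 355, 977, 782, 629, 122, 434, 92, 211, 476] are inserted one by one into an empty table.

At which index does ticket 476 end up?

360: h=2 → slot 2
844: h=0 → slot 0
355: h=16 → slot 16
977: h=5 → slot 5
782: h=7 → slot 7
629: h=7, h2=6, probe 7,13 → slot 13
122: h=2, h2=11, probe 2,13,7,1 → slot 1
434: h=9 → slot 9
92: h=1, h2=13, probe 1,14 → slot 14
211: h=1, h2=4, probe 1,5,9,13,0,4 → slot 4
476: h=7, h2=13, probe 7,3 → slot 3
Table: [844, 122, 360, 476, 211, 977, -, 782, -, 434, -, -, -, 629, 92, -, 355]

3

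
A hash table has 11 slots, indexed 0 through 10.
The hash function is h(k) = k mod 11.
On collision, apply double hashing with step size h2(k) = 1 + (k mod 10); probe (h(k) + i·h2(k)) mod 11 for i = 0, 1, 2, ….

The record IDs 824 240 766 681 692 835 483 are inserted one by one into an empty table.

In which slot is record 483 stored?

3

824: h=10 => slot 10
240: h=9 => slot 9
766: h=7 => slot 7
681: h=10, h2=2, probe 10,1 => slot 1
692: h=10, h2=3, probe 10,2 => slot 2
835: h=10, h2=6, probe 10,5 => slot 5
483: h=10, h2=4, probe 10,3 => slot 3
Table: [—, 681, 692, 483, —, 835, —, 766, —, 240, 824]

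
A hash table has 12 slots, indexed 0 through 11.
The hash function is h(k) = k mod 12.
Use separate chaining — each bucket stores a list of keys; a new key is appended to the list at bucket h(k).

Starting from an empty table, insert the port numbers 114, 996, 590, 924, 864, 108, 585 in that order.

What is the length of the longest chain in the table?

4

Insert 114: h=6, bucket 6 empty -> new chain.
Insert 996: h=0, bucket 0 empty -> new chain.
Insert 590: h=2, bucket 2 empty -> new chain.
Insert 924: h=0, bucket 0 nonempty -> append to chain.
Insert 864: h=0, bucket 0 nonempty -> append to chain.
Insert 108: h=0, bucket 0 nonempty -> append to chain.
Insert 585: h=9, bucket 9 empty -> new chain.
Final buckets:
0: 996 -> 924 -> 864 -> 108
1: _
2: 590
3: _
4: _
5: _
6: 114
7: _
8: _
9: 585
10: _
11: _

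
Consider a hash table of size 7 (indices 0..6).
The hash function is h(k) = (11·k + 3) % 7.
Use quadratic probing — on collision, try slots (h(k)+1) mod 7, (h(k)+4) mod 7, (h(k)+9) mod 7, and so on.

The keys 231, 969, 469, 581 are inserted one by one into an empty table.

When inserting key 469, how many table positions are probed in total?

2

231: h=3 → slot 3
969: h=1 → slot 1
469: h=3, probe 3,4 → slot 4
581: h=3, probe 3,4,0 → slot 0
Table: [581, 969, ∅, 231, 469, ∅, ∅]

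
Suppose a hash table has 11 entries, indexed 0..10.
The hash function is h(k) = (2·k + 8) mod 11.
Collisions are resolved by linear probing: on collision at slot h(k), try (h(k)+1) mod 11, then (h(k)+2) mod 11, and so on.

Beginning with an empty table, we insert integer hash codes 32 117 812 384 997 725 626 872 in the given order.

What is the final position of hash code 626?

32: h=6 → slot 6
117: h=0 → slot 0
812: h=4 → slot 4
384: h=6, probe 6,7 → slot 7
997: h=0, probe 0,1 → slot 1
725: h=6, probe 6,7,8 → slot 8
626: h=6, probe 6,7,8,9 → slot 9
872: h=3 → slot 3
Table: [117, 997, -, 872, 812, -, 32, 384, 725, 626, -]

9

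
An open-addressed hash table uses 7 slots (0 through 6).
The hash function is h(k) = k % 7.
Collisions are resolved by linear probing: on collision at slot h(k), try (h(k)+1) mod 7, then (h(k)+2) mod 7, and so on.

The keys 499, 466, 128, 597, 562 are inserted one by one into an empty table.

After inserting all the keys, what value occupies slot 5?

499 hashes to 2; slot 2 is free → place at 2.
466 hashes to 4; slot 4 is free → place at 4.
128 hashes to 2; 2 taken → place at 3.
597 hashes to 2; 2,3,4 taken → place at 5.
562 hashes to 2; 2,3,4,5 taken → place at 6.
Table: [-, -, 499, 128, 466, 597, 562]

597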